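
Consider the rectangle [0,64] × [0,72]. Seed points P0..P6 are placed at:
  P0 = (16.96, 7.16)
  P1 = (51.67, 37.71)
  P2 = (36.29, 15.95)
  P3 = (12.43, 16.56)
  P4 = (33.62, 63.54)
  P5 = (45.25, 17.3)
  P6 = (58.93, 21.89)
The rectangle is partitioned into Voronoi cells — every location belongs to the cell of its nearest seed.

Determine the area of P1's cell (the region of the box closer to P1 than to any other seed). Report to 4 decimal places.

1. box [0,64]×[0,72]: [(0, 0) (64, 0) (64, 72) (0, 72)]
2. ⊥bis P1·P0 via (34.315,22.435): [(0, 61.4227) (54.0612, 0) (64, 0) (64, 72) (0, 72)]  |A|=2947.7093
3. ⊥bis P1·P2 via (43.98,26.83): [(0, 61.4227) (8.1691, 52.1412) (64, 12.6798) (64, 72) (0, 72)]  |A|=2334.6344
4. ⊥bis P1·P3 via (32.05,27.135): [(24.9738, 40.2636) (64, 12.6798) (64, 72) (7.8682, 72)]  |A|=2048.231
5. ⊥bis P1·P4 via (42.645,50.625): [(26.3876, 39.2643) (64, 12.6798) (64, 65.5479)]  |A|=994.2468
6. ⊥bis P1·P5 via (48.46,27.505): [(26.3876, 39.2643) (38.6666, 30.5855) (64, 22.6169) (64, 65.5479)]  |A|=868.3773
7. ⊥bis P1·P6 via (55.3,29.8): [(26.3876, 39.2643) (38.6666, 30.5855) (49.5511, 27.1618) (64, 33.7925) (64, 65.5479)]  |A|=787.6394
8. canonical 5-gon: [(26.3876, 39.2643) (38.6666, 30.5855) (49.5511, 27.1618) (64, 33.7925) (64, 65.5479)]
9. shoelace: 787.6394

Area of P1's cell: 787.6394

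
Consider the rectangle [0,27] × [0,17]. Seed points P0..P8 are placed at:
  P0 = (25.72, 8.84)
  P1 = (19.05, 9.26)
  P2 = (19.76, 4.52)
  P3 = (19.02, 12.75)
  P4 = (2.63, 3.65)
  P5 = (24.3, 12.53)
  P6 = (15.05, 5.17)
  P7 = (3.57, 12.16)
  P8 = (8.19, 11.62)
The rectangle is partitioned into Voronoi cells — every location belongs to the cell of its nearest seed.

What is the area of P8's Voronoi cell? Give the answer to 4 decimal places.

Area of P8's cell: 73.2662

1. box [0,27]×[0,17]: [(0, 0) (27, 0) (27, 17) (0, 17)]
2. ⊥bis P8·P0 via (16.955,10.23): [(0, 0) (15.3327, 0) (18.0286, 17) (0, 17)]  |A|=283.571
3. ⊥bis P8·P1 via (13.62,10.44): [(0, 0) (11.3513, 0) (15.0456, 17) (0, 17)]  |A|=224.3731
4. ⊥bis P8·P2 via (13.975,8.07): [(0, 0) (9.0228, 0) (12.6279, 5.8749) (15.0456, 17) (0, 17)]  |A|=217.5333
5. ⊥bis P8·P3 via (13.605,12.185): [(0, 0) (9.0228, 0) (12.6279, 5.8749) (13.7329, 10.9594) (13.1026, 17) (0, 17)]  |A|=211.665
6. ⊥bis P8·P4 via (5.41,7.635): [(0, 11.4091) (11.2206, 3.5815) (12.6279, 5.8749) (13.7329, 10.9594) (13.1026, 17) (0, 17)]  |A|=131.4993
7. ⊥bis P8·P5 via (16.245,12.075): [(0, 11.4091) (11.2206, 3.5815) (12.6279, 5.8749) (13.7329, 10.9594) (13.1026, 17) (0, 17)]  |A|=131.4993
8. ⊥bis P8·P6 via (11.62,8.395): [(0, 11.4091) (8.7286, 5.3199) (13.6432, 10.5468) (13.7329, 10.9594) (13.1026, 17) (0, 17)]  |A|=118.5916
9. ⊥bis P8·P7 via (5.88,11.89): [(5.3847, 7.6526) (8.7286, 5.3199) (13.6432, 10.5468) (13.7329, 10.9594) (13.1026, 17) (6.4773, 17)]  |A|=73.2662
10. canonical 6-gon: [(5.3847, 7.6526) (8.7286, 5.3199) (13.6432, 10.5468) (13.7329, 10.9594) (13.1026, 17) (6.4773, 17)]
11. shoelace: 73.2662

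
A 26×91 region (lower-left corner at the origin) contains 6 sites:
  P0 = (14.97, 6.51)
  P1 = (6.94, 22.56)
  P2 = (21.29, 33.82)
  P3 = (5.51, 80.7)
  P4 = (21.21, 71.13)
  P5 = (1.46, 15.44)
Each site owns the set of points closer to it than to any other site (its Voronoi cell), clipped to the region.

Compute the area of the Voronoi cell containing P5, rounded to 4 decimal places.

Area of P5's cell: 122.1959

1. box [0,26]×[0,91]: [(0, 0) (26, 0) (26, 91) (0, 91)]
2. ⊥bis P5·P0 via (8.215,10.975): [(0, 0) (0.9606, 0) (26, 37.8815) (26, 91) (0, 91)]  |A|=1891.7348
3. ⊥bis P5·P1 via (4.2,19): [(0, 22.2326) (0, 0) (0.9606, 0) (10.377, 14.2458)]  |A|=122.1959
4. ⊥bis P5·P2 via (11.375,24.63): [(0, 22.2326) (0, 0) (0.9606, 0) (10.377, 14.2458)]  |A|=122.1959
5. ⊥bis P5·P3 via (3.485,48.07): [(0, 22.2326) (0, 0) (0.9606, 0) (10.377, 14.2458)]  |A|=122.1959
6. ⊥bis P5·P4 via (11.335,43.285): [(0, 22.2326) (0, 0) (0.9606, 0) (10.377, 14.2458)]  |A|=122.1959
7. canonical 4-gon: [(0, 22.2326) (0, 0) (0.9606, 0) (10.377, 14.2458)]
8. shoelace: 122.1959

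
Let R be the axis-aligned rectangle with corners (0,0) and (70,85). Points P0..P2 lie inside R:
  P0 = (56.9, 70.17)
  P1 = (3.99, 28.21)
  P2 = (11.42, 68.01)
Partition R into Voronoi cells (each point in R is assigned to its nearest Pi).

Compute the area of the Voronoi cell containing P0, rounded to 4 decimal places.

1. box [0,70]×[0,85]: [(0, 0) (70, 0) (70, 85) (0, 85)]
2. ⊥bis P0·P1 via (30.445,49.19): [(69.4549, 0) (70, 0) (70, 85) (2.0461, 85)]  |A|=2911.2101
3. ⊥bis P0·P2 via (34.16,69.09): [(35.402, 42.9394) (69.4549, 0) (70, 0) (70, 85) (33.4044, 85)]  |A|=2251.7358
4. canonical 5-gon: [(35.402, 42.9394) (69.4549, 0) (70, 0) (70, 85) (33.4044, 85)]
5. shoelace: 2251.7358

Area of P0's cell: 2251.7358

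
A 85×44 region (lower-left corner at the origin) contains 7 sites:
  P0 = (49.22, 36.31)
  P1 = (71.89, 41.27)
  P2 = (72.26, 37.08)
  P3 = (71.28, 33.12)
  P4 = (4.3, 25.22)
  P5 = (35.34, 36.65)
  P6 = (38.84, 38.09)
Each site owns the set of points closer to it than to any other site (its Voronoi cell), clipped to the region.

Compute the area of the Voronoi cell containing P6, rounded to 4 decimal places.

1. box [0,85]×[0,44]: [(0, 0) (85, 0) (85, 44) (0, 44)]
2. ⊥bis P6·P0 via (44.03,37.2): [(0, 0) (37.6508, 0) (45.1961, 44) (0, 44)]  |A|=1822.6318
3. ⊥bis P6·P1 via (55.365,39.68): [(0, 0) (37.6508, 0) (45.1961, 44) (0, 44)]  |A|=1822.6318
4. ⊥bis P6·P2 via (55.55,37.585): [(0, 0) (37.6508, 0) (45.1961, 44) (0, 44)]  |A|=1822.6318
5. ⊥bis P6·P3 via (55.06,35.605): [(0, 0) (37.6508, 0) (45.1961, 44) (0, 44)]  |A|=1822.6318
6. ⊥bis P6·P4 via (21.57,31.655): [(33.365, 0) (37.6508, 0) (45.1961, 44) (16.9701, 44)]  |A|=715.259
7. ⊥bis P6·P5 via (37.09,37.37): [(42.0089, 25.4143) (45.1961, 44) (34.3622, 44)]  |A|=100.6777
8. canonical 3-gon: [(42.0089, 25.4143) (45.1961, 44) (34.3622, 44)]
9. shoelace: 100.6777

Area of P6's cell: 100.6777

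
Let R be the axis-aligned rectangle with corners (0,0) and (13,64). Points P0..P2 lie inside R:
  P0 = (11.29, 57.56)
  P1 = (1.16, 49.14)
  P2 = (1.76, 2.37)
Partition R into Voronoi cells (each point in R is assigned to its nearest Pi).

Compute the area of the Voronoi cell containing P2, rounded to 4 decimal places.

Area of P2's cell: 335.6555

1. box [0,13]×[0,64]: [(0, 0) (13, 0) (13, 64) (0, 64)]
2. ⊥bis P2·P0 via (6.525,29.965): [(0, 31.0917) (0, 0) (13, 0) (13, 28.8469)]  |A|=389.6011
3. ⊥bis P2·P1 via (1.46,25.755): [(0, 25.7363) (0, 0) (13, 0) (13, 25.903)]  |A|=335.6555
4. canonical 4-gon: [(0, 25.7363) (0, 0) (13, 0) (13, 25.903)]
5. shoelace: 335.6555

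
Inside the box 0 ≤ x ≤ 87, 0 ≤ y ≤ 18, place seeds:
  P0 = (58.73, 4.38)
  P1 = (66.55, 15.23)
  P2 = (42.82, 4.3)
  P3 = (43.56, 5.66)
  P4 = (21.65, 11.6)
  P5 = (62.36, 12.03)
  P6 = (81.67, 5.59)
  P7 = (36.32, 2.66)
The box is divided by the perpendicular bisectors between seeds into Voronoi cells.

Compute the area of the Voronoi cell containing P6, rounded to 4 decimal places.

1. box [0,87]×[0,18]: [(0, 0) (87, 0) (87, 18) (0, 18)]
2. ⊥bis P6·P0 via (70.2,4.985): [(70.4629, 0) (87, 0) (87, 18) (69.5135, 18)]  |A|=306.212
3. ⊥bis P6·P1 via (74.11,10.41): [(70.2345, 4.3314) (70.4629, 0) (87, 0) (87, 18) (78.9491, 18)]  |A|=241.726
4. ⊥bis P6·P2 via (62.245,4.945): [(70.2345, 4.3314) (70.4629, 0) (87, 0) (87, 18) (78.9491, 18)]  |A|=241.726
5. ⊥bis P6·P3 via (62.615,5.625): [(70.2345, 4.3314) (70.4629, 0) (87, 0) (87, 18) (78.9491, 18)]  |A|=241.726
6. ⊥bis P6·P4 via (51.66,8.595): [(70.2345, 4.3314) (70.4629, 0) (87, 0) (87, 18) (78.9491, 18)]  |A|=241.726
7. ⊥bis P6·P5 via (72.015,8.81): [(70.836, 5.2749) (70.2737, 3.5887) (70.4629, 0) (87, 0) (87, 18) (78.9491, 18)]  |A|=241.4841
8. ⊥bis P6·P7 via (58.995,4.125): [(70.836, 5.2749) (70.2737, 3.5887) (70.4629, 0) (87, 0) (87, 18) (78.9491, 18)]  |A|=241.4841
9. canonical 6-gon: [(70.836, 5.2749) (70.2737, 3.5887) (70.4629, 0) (87, 0) (87, 18) (78.9491, 18)]
10. shoelace: 241.4841

Area of P6's cell: 241.4841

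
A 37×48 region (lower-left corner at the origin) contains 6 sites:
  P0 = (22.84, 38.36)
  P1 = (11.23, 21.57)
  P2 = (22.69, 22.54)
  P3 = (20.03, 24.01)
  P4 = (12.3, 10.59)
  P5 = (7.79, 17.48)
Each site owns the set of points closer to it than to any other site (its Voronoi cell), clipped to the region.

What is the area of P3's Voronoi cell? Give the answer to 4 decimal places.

1. box [0,37]×[0,48]: [(0, 0) (37, 0) (37, 48) (0, 48)]
2. ⊥bis P3·P0 via (21.435,31.185): [(0, 35.3824) (0, 0) (37, 0) (37, 28.1371)]  |A|=1175.1099
3. ⊥bis P3·P1 via (15.63,22.79): [(12.8354, 32.869) (21.949, 0) (37, 0) (37, 28.1371)]  |A|=587.3156
4. ⊥bis P3·P2 via (21.36,23.275): [(25.3118, 30.4259) (12.8354, 32.869) (17.4549, 16.2086)]  |A|=98.2881
5. ⊥bis P3·P4 via (16.165,17.3): [(17.6009, 16.4729) (25.3118, 30.4259) (12.8354, 32.869) (17.3399, 16.6233)]  |A|=98.2426
6. ⊥bis P3·P5 via (13.91,20.745): [(17.6009, 16.4729) (25.3118, 30.4259) (12.8354, 32.869) (17.3399, 16.6233)]  |A|=98.2426
7. canonical 4-gon: [(17.6009, 16.4729) (25.3118, 30.4259) (12.8354, 32.869) (17.3399, 16.6233)]
8. shoelace: 98.2426

Area of P3's cell: 98.2426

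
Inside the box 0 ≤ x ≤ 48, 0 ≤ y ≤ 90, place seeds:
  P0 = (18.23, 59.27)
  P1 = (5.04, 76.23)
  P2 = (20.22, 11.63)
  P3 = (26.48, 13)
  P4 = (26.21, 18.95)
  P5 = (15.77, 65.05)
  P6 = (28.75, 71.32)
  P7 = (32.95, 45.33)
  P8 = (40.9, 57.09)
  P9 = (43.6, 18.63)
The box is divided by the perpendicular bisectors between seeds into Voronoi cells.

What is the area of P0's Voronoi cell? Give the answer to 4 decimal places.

Area of P0's cell: 527.3879

1. box [0,48]×[0,90]: [(0, 0) (48, 0) (48, 90) (0, 90)]
2. ⊥bis P0·P1 via (11.635,67.75): [(0, 58.7013) (0, 0) (48, 0) (48, 90) (40.2446, 90)]  |A|=3690.1993
3. ⊥bis P0·P2 via (19.225,35.45): [(0, 58.7013) (0, 34.6469) (48, 36.652) (48, 90) (40.2446, 90)]  |A|=1979.0252
4. ⊥bis P0·P3 via (22.355,36.135): [(0, 58.7013) (0, 34.6469) (18.2954, 35.4112) (48, 40.7075) (48, 90) (40.2446, 90)]  |A|=1918.7909
5. ⊥bis P0·P4 via (22.22,39.11): [(0, 58.7013) (0, 34.7123) (48, 44.2123) (48, 90) (40.2446, 90)]  |A|=1796.0093
6. ⊥bis P0·P5 via (17,62.16): [(0, 54.9247) (0, 34.7123) (48, 44.2123) (48, 75.3538)]  |A|=1232.4935
7. ⊥bis P0·P6 via (23.49,65.295): [(23.7771, 65.0444) (0, 54.9247) (0, 34.7123) (47.7056, 44.154)]  |A|=851.5532
8. ⊥bis P0·P7 via (25.59,52.3): [(31.3763, 58.41) (23.7771, 65.0444) (0, 54.9247) (0, 34.7123) (10.995, 36.8884)]  |A|=530.5581
9. ⊥bis P0·P8 via (29.565,58.18): [(29.3849, 56.3073) (29.7257, 59.8511) (23.7771, 65.0444) (0, 54.9247) (0, 34.7123) (10.995, 36.8884)]  |A|=527.3879
10. ⊥bis P0·P9 via (30.915,38.95): [(29.3849, 56.3073) (29.7257, 59.8511) (23.7771, 65.0444) (0, 54.9247) (0, 34.7123) (10.995, 36.8884)]  |A|=527.3879
11. canonical 6-gon: [(29.3849, 56.3073) (29.7257, 59.8511) (23.7771, 65.0444) (0, 54.9247) (0, 34.7123) (10.995, 36.8884)]
12. shoelace: 527.3879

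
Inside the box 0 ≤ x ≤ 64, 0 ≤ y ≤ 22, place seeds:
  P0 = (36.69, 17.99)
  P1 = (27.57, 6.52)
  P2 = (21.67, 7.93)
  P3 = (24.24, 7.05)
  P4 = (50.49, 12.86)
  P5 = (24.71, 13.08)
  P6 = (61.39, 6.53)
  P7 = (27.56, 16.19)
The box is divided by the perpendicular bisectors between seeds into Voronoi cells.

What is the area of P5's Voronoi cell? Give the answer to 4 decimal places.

Area of P5's cell: 126.0390

1. box [0,64]×[0,22]: [(0, 0) (64, 0) (64, 22) (0, 22)]
2. ⊥bis P5·P0 via (30.7,15.535): [(0, 0) (37.067, 0) (28.0503, 22) (0, 22)]  |A|=716.2907
3. ⊥bis P5·P1 via (26.14,9.8): [(0, 0) (3.6617, 0) (32.0029, 12.3561) (28.0503, 22) (0, 22)]  |A|=509.9113
4. ⊥bis P5·P2 via (23.19,10.505): [(25.1302, 9.3597) (32.0029, 12.3561) (28.0503, 22) (3.7166, 22)]  |A|=192.8541
5. ⊥bis P5·P3 via (24.475,10.065): [(23.8533, 10.1135) (26.4031, 9.9147) (32.0029, 12.3561) (28.0503, 22) (3.7166, 22)]  |A|=192.0201
6. ⊥bis P5·P4 via (37.6,12.97): [(23.8533, 10.1135) (26.4031, 9.9147) (32.0029, 12.3561) (28.0503, 22) (3.7166, 22)]  |A|=192.0201
7. ⊥bis P5·P6 via (43.05,9.805): [(23.8533, 10.1135) (26.4031, 9.9147) (32.0029, 12.3561) (28.0503, 22) (3.7166, 22)]  |A|=192.0201
8. ⊥bis P5·P7 via (26.135,14.635): [(23.8533, 10.1135) (26.4031, 9.9147) (29.7118, 11.3572) (18.0981, 22) (3.7166, 22)]  |A|=126.039
9. canonical 5-gon: [(23.8533, 10.1135) (26.4031, 9.9147) (29.7118, 11.3572) (18.0981, 22) (3.7166, 22)]
10. shoelace: 126.039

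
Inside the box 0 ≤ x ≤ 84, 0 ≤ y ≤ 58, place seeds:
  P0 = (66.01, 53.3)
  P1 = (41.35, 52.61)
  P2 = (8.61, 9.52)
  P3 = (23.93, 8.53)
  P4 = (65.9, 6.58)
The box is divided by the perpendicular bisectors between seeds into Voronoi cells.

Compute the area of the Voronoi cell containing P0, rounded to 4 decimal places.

1. box [0,84]×[0,58]: [(0, 0) (84, 0) (84, 58) (0, 58)]
2. ⊥bis P0·P1 via (53.68,52.955): [(55.1617, 0) (84, 0) (84, 58) (53.5388, 58)]  |A|=1719.6841
3. ⊥bis P0·P2 via (37.31,31.41): [(54.9292, 8.3094) (61.267, 0) (84, 0) (84, 58) (53.5388, 58)]  |A|=1694.3185
4. ⊥bis P0·P3 via (44.97,30.915): [(54.5486, 21.9119) (77.8613, 0) (84, 0) (84, 58) (53.5388, 58)]  |A|=1470.9886
5. ⊥bis P0·P4 via (65.955,29.94): [(54.3232, 29.9674) (84, 29.8975) (84, 58) (53.5388, 58)]  |A|=843.9488
6. canonical 4-gon: [(54.3232, 29.9674) (84, 29.8975) (84, 58) (53.5388, 58)]
7. shoelace: 843.9488

Area of P0's cell: 843.9488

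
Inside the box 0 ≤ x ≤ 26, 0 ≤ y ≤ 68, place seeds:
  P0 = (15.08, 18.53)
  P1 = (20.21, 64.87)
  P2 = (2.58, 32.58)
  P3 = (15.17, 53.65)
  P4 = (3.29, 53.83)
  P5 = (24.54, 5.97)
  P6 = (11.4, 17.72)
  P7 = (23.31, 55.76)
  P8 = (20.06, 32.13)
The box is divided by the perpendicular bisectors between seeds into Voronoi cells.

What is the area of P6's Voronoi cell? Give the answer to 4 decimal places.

Area of P6's cell: 311.4694

1. box [0,26]×[0,68]: [(0, 0) (26, 0) (26, 68) (0, 68)]
2. ⊥bis P6·P0 via (13.24,18.125): [(0, 0) (17.2295, 0) (2.2621, 68) (0, 68)]  |A|=662.7127
3. ⊥bis P6·P1 via (15.805,41.295): [(0, 44.2482) (0, 0) (17.2295, 0) (7.8113, 42.7886)]  |A|=541.431
4. ⊥bis P6·P2 via (6.99,25.15): [(0, 21.0012) (0, 0) (17.2295, 0) (11.1502, 27.6193)]  |A|=355.0165
5. ⊥bis P6·P3 via (13.285,35.685): [(0, 21.0012) (0, 0) (17.2295, 0) (11.1502, 27.6193)]  |A|=355.0165
6. ⊥bis P6·P4 via (7.345,35.775): [(0, 21.0012) (0, 0) (17.2295, 0) (11.1502, 27.6193)]  |A|=355.0165
7. ⊥bis P6·P5 via (17.97,11.845): [(0, 21.0012) (0, 0) (7.378, 0) (15.2835, 8.8407) (11.1502, 27.6193)]  |A|=311.4694
8. ⊥bis P6·P7 via (17.355,36.74): [(0, 21.0012) (0, 0) (7.378, 0) (15.2835, 8.8407) (11.1502, 27.6193)]  |A|=311.4694
9. ⊥bis P6·P8 via (15.73,24.925): [(0, 21.0012) (0, 0) (7.378, 0) (15.2835, 8.8407) (11.1502, 27.6193)]  |A|=311.4694
10. canonical 5-gon: [(0, 21.0012) (0, 0) (7.378, 0) (15.2835, 8.8407) (11.1502, 27.6193)]
11. shoelace: 311.4694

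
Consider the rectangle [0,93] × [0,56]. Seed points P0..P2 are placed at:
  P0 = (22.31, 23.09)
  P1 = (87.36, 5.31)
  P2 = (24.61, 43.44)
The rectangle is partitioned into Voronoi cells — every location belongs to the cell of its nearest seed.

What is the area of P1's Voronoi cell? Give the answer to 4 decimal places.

1. box [0,93]×[0,56]: [(0, 0) (93, 0) (93, 56) (0, 56)]
2. ⊥bis P1·P0 via (54.835,14.2): [(50.9537, 0) (93, 0) (93, 56) (66.2601, 56)]  |A|=1926.012
3. ⊥bis P1·P2 via (55.985,24.375): [(58.9497, 29.2539) (50.9537, 0) (93, 0) (93, 56) (75.2019, 56)]  |A|=1806.4328
4. canonical 5-gon: [(58.9497, 29.2539) (50.9537, 0) (93, 0) (93, 56) (75.2019, 56)]
5. shoelace: 1806.4328

Area of P1's cell: 1806.4328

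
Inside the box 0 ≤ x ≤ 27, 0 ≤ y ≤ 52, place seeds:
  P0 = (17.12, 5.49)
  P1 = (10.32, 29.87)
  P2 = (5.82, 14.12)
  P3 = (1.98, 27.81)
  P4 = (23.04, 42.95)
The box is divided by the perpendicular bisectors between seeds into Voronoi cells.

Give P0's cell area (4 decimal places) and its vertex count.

1. box [0,27]×[0,52]: [(0, 0) (27, 0) (27, 52) (0, 52)]
2. ⊥bis P0·P1 via (13.72,17.68): [(0, 13.8533) (0, 0) (27, 0) (27, 21.384)]  |A|=475.7032
3. ⊥bis P0·P2 via (11.47,9.805): [(18.5031, 19.0141) (3.9818, 0) (27, 0) (27, 21.384)]  |A|=309.6841
4. ⊥bis P0·P3 via (9.55,16.65): [(18.5031, 19.0141) (3.9818, 0) (27, 0) (27, 21.384)]  |A|=309.6841
5. ⊥bis P0·P4 via (20.08,24.22): [(18.5031, 19.0141) (3.9818, 0) (27, 0) (27, 21.384)]  |A|=309.6841
6. canonical 4-gon: [(18.5031, 19.0141) (3.9818, 0) (27, 0) (27, 21.384)]
7. shoelace: 309.6841

Area of P0's cell: 309.6841 (4 vertices)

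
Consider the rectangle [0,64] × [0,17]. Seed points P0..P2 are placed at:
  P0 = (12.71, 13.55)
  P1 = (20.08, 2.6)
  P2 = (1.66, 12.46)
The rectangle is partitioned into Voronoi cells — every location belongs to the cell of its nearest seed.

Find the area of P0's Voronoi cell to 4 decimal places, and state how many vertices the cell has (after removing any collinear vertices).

Area of P0's cell: 164.9783 (3 vertices)

1. box [0,64]×[0,17]: [(0, 0) (64, 0) (64, 17) (0, 17)]
2. ⊥bis P0·P1 via (16.395,8.075): [(0, 0) (4.3975, 0) (29.6553, 17) (0, 17)]  |A|=289.4496
3. ⊥bis P0·P2 via (7.185,13.005): [(8.2144, 2.569) (29.6553, 17) (6.7909, 17)]  |A|=164.9783
4. canonical 3-gon: [(8.2144, 2.569) (29.6553, 17) (6.7909, 17)]
5. shoelace: 164.9783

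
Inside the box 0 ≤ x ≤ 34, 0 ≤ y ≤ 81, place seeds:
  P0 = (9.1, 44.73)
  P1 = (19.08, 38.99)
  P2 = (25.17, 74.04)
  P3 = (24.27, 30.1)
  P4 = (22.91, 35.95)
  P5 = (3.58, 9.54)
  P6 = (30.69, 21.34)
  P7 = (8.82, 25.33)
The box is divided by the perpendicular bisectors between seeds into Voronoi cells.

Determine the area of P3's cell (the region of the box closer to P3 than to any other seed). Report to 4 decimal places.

Area of P3's cell: 151.8501

1. box [0,34]×[0,81]: [(0, 0) (34, 0) (34, 81) (0, 81)]
2. ⊥bis P3·P0 via (16.685,37.415): [(0, 20.1141) (0, 0) (34, 0) (34, 55.3691)]  |A|=1283.2153
3. ⊥bis P3·P1 via (21.675,34.545): [(3.9217, 24.1806) (0, 20.1141) (0, 0) (34, 0) (34, 41.7404)]  |A|=1078.2504
4. ⊥bis P3·P2 via (24.72,52.07): [(3.9217, 24.1806) (0, 20.1141) (0, 0) (34, 0) (34, 41.7404)]  |A|=1078.2504
5. ⊥bis P3·P4 via (23.59,33.025): [(16.0813, 31.2794) (3.9217, 24.1806) (0, 20.1141) (0, 0) (34, 0) (34, 35.4451)]  |A|=1021.849
6. ⊥bis P3·P5 via (13.925,19.82): [(16.0813, 31.2794) (7.5101, 26.2755) (33.6205, 0) (34, 0) (34, 35.4451)]  |A|=501.4343
7. ⊥bis P3·P6 via (27.48,25.72): [(16.0813, 31.2794) (7.5101, 26.2755) (16.2445, 17.4858) (34, 30.4984) (34, 35.4451)]  |A|=227.3599
8. ⊥bis P3·P7 via (16.545,27.715): [(16.0813, 31.2794) (15.5418, 30.9644) (19.065, 19.5528) (34, 30.4984) (34, 35.4451)]  |A|=151.8501
9. canonical 5-gon: [(16.0813, 31.2794) (15.5418, 30.9644) (19.065, 19.5528) (34, 30.4984) (34, 35.4451)]
10. shoelace: 151.8501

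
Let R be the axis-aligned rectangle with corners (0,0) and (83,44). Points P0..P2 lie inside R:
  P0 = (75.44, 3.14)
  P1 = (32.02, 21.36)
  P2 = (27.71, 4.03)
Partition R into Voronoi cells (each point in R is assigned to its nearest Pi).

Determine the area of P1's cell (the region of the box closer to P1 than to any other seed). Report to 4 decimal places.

Area of P1's cell: 1847.7055

1. box [0,83]×[0,44]: [(0, 0) (83, 0) (83, 44) (0, 44)]
2. ⊥bis P1·P0 via (53.73,12.25): [(0, 0) (48.5896, 0) (67.053, 44) (0, 44)]  |A|=2544.138
3. ⊥bis P1·P2 via (29.865,12.695): [(0, 20.1225) (51.6439, 7.2786) (67.053, 44) (0, 44)]  |A|=1847.7055
4. canonical 4-gon: [(0, 20.1225) (51.6439, 7.2786) (67.053, 44) (0, 44)]
5. shoelace: 1847.7055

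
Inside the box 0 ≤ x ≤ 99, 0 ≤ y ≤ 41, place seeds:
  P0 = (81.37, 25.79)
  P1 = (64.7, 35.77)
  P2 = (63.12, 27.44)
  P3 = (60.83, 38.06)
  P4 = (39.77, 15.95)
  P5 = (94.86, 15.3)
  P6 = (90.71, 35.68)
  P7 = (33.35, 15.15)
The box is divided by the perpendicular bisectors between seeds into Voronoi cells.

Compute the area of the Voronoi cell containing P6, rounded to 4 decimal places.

Area of P6's cell: 235.3513

1. box [0,99]×[0,41]: [(0, 0) (99, 0) (99, 41) (0, 41)]
2. ⊥bis P6·P0 via (86.04,30.735): [(99, 18.4957) (99, 41) (75.1705, 41)]  |A|=268.1324
3. ⊥bis P6·P1 via (77.705,35.725): [(77.7149, 38.5971) (99, 18.4957) (99, 41) (77.7233, 41)]  |A|=265.0655
4. ⊥bis P6·P2 via (76.915,31.56): [(77.7149, 38.5971) (99, 18.4957) (99, 41) (77.7233, 41)]  |A|=265.0655
5. ⊥bis P6·P3 via (75.77,36.87): [(77.7149, 38.5971) (99, 18.4957) (99, 41) (77.7233, 41)]  |A|=265.0655
6. ⊥bis P6·P4 via (65.24,25.815): [(77.7149, 38.5971) (99, 18.4957) (99, 41) (77.7233, 41)]  |A|=265.0655
7. ⊥bis P6·P5 via (92.785,25.49): [(77.7149, 38.5971) (91.8051, 25.2905) (99, 26.7556) (99, 41) (77.7233, 41)]  |A|=235.3513
8. ⊥bis P6·P7 via (62.03,25.415): [(77.7149, 38.5971) (91.8051, 25.2905) (99, 26.7556) (99, 41) (77.7233, 41)]  |A|=235.3513
9. canonical 5-gon: [(77.7149, 38.5971) (91.8051, 25.2905) (99, 26.7556) (99, 41) (77.7233, 41)]
10. shoelace: 235.3513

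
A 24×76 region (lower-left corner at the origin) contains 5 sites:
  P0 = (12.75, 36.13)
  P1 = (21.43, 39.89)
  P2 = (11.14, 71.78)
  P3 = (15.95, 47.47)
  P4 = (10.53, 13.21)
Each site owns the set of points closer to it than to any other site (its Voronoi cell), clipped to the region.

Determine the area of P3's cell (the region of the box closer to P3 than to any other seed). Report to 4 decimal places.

1. box [0,24]×[0,76]: [(0, 0) (24, 0) (24, 76) (0, 76)]
2. ⊥bis P3·P0 via (14.35,41.8): [(0, 45.8494) (24, 39.0769) (24, 76) (0, 76)]  |A|=804.8847
3. ⊥bis P3·P1 via (18.69,43.68): [(0, 45.8494) (15.6012, 41.4469) (24, 47.5189) (24, 76) (0, 76)]  |A|=769.4333
4. ⊥bis P3·P2 via (13.545,59.625): [(0, 56.945) (0, 45.8494) (15.6012, 41.4469) (24, 47.5189) (24, 61.6936)]  |A|=369.0966
5. ⊥bis P3·P4 via (13.24,30.34): [(0, 56.945) (0, 45.8494) (15.6012, 41.4469) (24, 47.5189) (24, 61.6936)]  |A|=369.0966
6. canonical 5-gon: [(0, 56.945) (0, 45.8494) (15.6012, 41.4469) (24, 47.5189) (24, 61.6936)]
7. shoelace: 369.0966

Area of P3's cell: 369.0966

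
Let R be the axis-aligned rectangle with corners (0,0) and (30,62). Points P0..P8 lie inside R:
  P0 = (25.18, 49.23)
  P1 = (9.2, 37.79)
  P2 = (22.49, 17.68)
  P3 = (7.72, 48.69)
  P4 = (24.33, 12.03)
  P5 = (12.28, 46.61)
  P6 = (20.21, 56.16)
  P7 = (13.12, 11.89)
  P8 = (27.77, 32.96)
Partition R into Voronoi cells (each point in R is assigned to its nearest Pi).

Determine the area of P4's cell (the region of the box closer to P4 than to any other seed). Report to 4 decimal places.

1. box [0,30]×[0,62]: [(0, 0) (30, 0) (30, 62) (0, 62)]
2. ⊥bis P4·P0 via (24.755,30.63): [(0, 31.1956) (0, 0) (30, 0) (30, 30.5102)]  |A|=925.5869
3. ⊥bis P4·P1 via (16.765,24.91): [(26.4383, 30.5915) (0, 15.0632) (0, 0) (30, 0) (30, 30.5102)]  |A|=712.3296
4. ⊥bis P4·P2 via (23.41,14.855): [(0, 7.2312) (0, 0) (30, 0) (30, 17.0011)]  |A|=363.485
5. ⊥bis P4·P3 via (16.025,30.36): [(0, 7.2312) (0, 0) (30, 0) (30, 17.0011)]  |A|=363.485
6. ⊥bis P4·P5 via (18.305,29.32): [(0, 7.2312) (0, 0) (30, 0) (30, 17.0011)]  |A|=363.485
7. ⊥bis P4·P6 via (22.27,34.095): [(0, 7.2312) (0, 0) (30, 0) (30, 17.0011)]  |A|=363.485
8. ⊥bis P4·P7 via (18.725,11.96): [(18.708, 13.3237) (18.8744, 0) (30, 0) (30, 17.0011)]  |A|=170.106
9. ⊥bis P4·P8 via (26.05,22.495): [(18.708, 13.3237) (18.8744, 0) (30, 0) (30, 17.0011)]  |A|=170.106
10. canonical 4-gon: [(18.708, 13.3237) (18.8744, 0) (30, 0) (30, 17.0011)]
11. shoelace: 170.106

Area of P4's cell: 170.1060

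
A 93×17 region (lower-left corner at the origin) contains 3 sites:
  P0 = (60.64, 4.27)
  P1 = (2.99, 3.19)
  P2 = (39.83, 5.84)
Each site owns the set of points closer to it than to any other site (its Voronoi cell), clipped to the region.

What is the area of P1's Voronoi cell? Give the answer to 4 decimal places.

Area of P1's cell: 359.0969

1. box [0,93]×[0,17]: [(0, 0) (93, 0) (93, 17) (0, 17)]
2. ⊥bis P1·P0 via (31.815,3.73): [(0, 0) (31.8849, 0) (31.5664, 17) (0, 17)]  |A|=539.3359
3. ⊥bis P1·P2 via (21.41,4.515): [(0, 0) (21.7348, 0) (20.5119, 17) (0, 17)]  |A|=359.0969
4. canonical 4-gon: [(0, 0) (21.7348, 0) (20.5119, 17) (0, 17)]
5. shoelace: 359.0969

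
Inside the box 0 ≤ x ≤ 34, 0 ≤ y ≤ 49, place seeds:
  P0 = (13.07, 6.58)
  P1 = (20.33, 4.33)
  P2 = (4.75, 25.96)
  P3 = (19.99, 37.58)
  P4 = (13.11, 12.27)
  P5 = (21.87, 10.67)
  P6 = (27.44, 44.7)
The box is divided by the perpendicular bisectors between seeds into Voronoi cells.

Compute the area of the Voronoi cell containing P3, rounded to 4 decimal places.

Area of P3's cell: 456.6561

1. box [0,34]×[0,49]: [(0, 0) (34, 0) (34, 49) (0, 49)]
2. ⊥bis P3·P0 via (16.53,22.08): [(0, 25.7699) (34, 18.1802) (34, 49) (0, 49)]  |A|=918.8471
3. ⊥bis P3·P1 via (20.16,20.955): [(0, 25.7699) (21.508, 20.9688) (34, 21.0965) (34, 49) (0, 49)]  |A|=900.6321
4. ⊥bis P3·P2 via (12.37,31.77): [(0, 47.9936) (20.4205, 21.2115) (21.508, 20.9688) (34, 21.0965) (34, 49) (0, 49)]  |A|=673.7225
5. ⊥bis P3·P4 via (16.55,24.925): [(0, 47.9936) (17.8608, 24.5687) (30.7562, 21.0634) (34, 21.0965) (34, 49) (0, 49)]  |A|=655.389
6. ⊥bis P3·P5 via (20.93,24.125): [(0, 47.9936) (17.8608, 24.5687) (19.7868, 24.0451) (34, 25.0381) (34, 49) (0, 49)]  |A|=622.3597
7. ⊥bis P3·P6 via (23.715,41.14): [(0, 47.9936) (17.8608, 24.5687) (19.7868, 24.0451) (34, 25.0381) (34, 30.3783) (16.2032, 49) (0, 49)]  |A|=456.6561
8. canonical 7-gon: [(0, 47.9936) (17.8608, 24.5687) (19.7868, 24.0451) (34, 25.0381) (34, 30.3783) (16.2032, 49) (0, 49)]
9. shoelace: 456.6561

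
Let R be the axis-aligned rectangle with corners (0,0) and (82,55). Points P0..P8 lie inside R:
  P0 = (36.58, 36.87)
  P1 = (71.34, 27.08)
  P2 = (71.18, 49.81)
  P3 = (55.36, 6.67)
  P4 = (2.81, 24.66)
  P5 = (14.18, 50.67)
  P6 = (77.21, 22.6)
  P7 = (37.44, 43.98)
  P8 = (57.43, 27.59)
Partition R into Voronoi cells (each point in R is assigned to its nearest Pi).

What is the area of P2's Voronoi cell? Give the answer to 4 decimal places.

1. box [0,82]×[0,55]: [(0, 0) (82, 0) (82, 55) (0, 55)]
2. ⊥bis P2·P0 via (53.88,43.34): [(70.0887, 0) (82, 0) (82, 55) (49.5193, 55)]  |A|=1220.7813
3. ⊥bis P2·P1 via (71.26,38.445): [(55.7515, 38.3358) (82, 38.5206) (82, 55) (49.5193, 55)]  |A|=486.9117
4. ⊥bis P2·P3 via (63.27,28.24): [(55.7515, 38.3358) (82, 38.5206) (82, 55) (49.5193, 55)]  |A|=486.9117
5. ⊥bis P2·P4 via (36.995,37.235): [(55.7515, 38.3358) (82, 38.5206) (82, 55) (49.5193, 55)]  |A|=486.9117
6. ⊥bis P2·P5 via (42.68,50.24): [(55.7515, 38.3358) (82, 38.5206) (82, 55) (49.5193, 55)]  |A|=486.9117
7. ⊥bis P2·P6 via (74.195,36.205): [(55.7515, 38.3358) (82, 38.5206) (82, 55) (49.5193, 55)]  |A|=486.9117
8. ⊥bis P2·P7 via (54.31,46.895): [(55.7889, 38.3361) (82, 38.5206) (82, 55) (52.9095, 55)]  |A|=458.352
9. ⊥bis P2·P8 via (64.305,38.7): [(54.6989, 44.6444) (64.7907, 38.3995) (82, 38.5206) (82, 55) (52.9095, 55)]  |A|=429.9246
10. canonical 5-gon: [(54.6989, 44.6444) (64.7907, 38.3995) (82, 38.5206) (82, 55) (52.9095, 55)]
11. shoelace: 429.9246

Area of P2's cell: 429.9246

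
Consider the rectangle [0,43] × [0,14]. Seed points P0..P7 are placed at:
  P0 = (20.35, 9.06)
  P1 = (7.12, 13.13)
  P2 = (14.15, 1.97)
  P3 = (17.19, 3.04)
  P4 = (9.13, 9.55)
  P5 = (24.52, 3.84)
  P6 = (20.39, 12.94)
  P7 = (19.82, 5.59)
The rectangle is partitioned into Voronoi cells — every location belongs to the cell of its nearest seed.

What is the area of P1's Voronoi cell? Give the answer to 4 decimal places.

1. box [0,43]×[0,14]: [(0, 0) (43, 0) (43, 14) (0, 14)]
2. ⊥bis P1·P0 via (13.735,11.095): [(0, 0) (10.3218, 0) (14.6287, 14) (0, 14)]  |A|=174.6533
3. ⊥bis P1·P2 via (10.635,7.55): [(0, 0.8507) (13.1274, 9.1201) (14.6287, 14) (0, 14)]  |A|=122.0018
4. ⊥bis P1·P3 via (12.155,8.085): [(0, 0.8507) (13.1274, 9.1201) (14.6287, 14) (0, 14)]  |A|=122.0018
5. ⊥bis P1·P4 via (8.125,11.34): [(0, 6.7782) (12.8627, 14) (0, 14)]  |A|=46.446
6. ⊥bis P1·P5 via (15.82,8.485): [(0, 6.7782) (12.8627, 14) (0, 14)]  |A|=46.446
7. ⊥bis P1·P6 via (13.755,13.035): [(0, 6.7782) (12.8627, 14) (0, 14)]  |A|=46.446
8. ⊥bis P1·P7 via (13.47,9.36): [(0, 6.7782) (12.8627, 14) (0, 14)]  |A|=46.446
9. canonical 3-gon: [(0, 6.7782) (12.8627, 14) (0, 14)]
10. shoelace: 46.446

Area of P1's cell: 46.4460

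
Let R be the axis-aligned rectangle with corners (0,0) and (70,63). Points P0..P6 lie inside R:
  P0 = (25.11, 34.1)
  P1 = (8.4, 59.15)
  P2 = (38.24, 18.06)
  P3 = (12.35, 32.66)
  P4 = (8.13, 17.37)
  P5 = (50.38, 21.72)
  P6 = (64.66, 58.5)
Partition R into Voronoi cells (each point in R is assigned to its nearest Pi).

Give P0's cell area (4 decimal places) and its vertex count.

1. box [0,70]×[0,63]: [(0, 0) (70, 0) (70, 63) (0, 63)]
2. ⊥bis P0·P1 via (16.755,46.625): [(0, 35.4483) (0, 0) (70, 0) (70, 63) (41.3028, 63)]  |A|=3841.019
3. ⊥bis P0·P2 via (31.675,26.08): [(0, 35.4483) (0, 0.1515) (70, 57.452) (70, 63) (41.3028, 63)]  |A|=1824.8949
4. ⊥bis P0·P3 via (18.73,33.38): [(17.2016, 46.9229) (20.5789, 16.9969) (70, 57.452) (70, 63) (41.3028, 63)]  |A|=1184.9465
5. ⊥bis P0·P4 via (16.62,25.735): [(17.2016, 46.9229) (19.9773, 22.3275) (23.1532, 19.1042) (70, 57.452) (70, 63) (41.3028, 63)]  |A|=1177.4514
6. ⊥bis P0·P5 via (37.745,27.91): [(17.2016, 46.9229) (19.9773, 22.3275) (23.1532, 19.1042) (40.3123, 33.1503) (54.9359, 63) (41.3028, 63)]  |A|=870.2684
7. ⊥bis P0·P6 via (44.885,46.3): [(36.5415, 59.8239) (17.2016, 46.9229) (19.9773, 22.3275) (23.1532, 19.1042) (40.3123, 33.1503) (45.927, 44.611)]  |A|=693.7984
8. canonical 6-gon: [(36.5415, 59.8239) (17.2016, 46.9229) (19.9773, 22.3275) (23.1532, 19.1042) (40.3123, 33.1503) (45.927, 44.611)]
9. shoelace: 693.7984

Area of P0's cell: 693.7984 (6 vertices)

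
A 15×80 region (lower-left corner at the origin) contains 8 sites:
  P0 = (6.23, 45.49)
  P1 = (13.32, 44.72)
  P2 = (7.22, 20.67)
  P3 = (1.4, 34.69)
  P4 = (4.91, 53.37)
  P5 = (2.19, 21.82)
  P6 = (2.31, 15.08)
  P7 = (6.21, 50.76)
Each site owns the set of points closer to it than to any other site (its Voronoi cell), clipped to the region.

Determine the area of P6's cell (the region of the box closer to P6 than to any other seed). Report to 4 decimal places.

1. box [0,15]×[0,80]: [(0, 0) (15, 0) (15, 80) (0, 80)]
2. ⊥bis P6·P0 via (4.27,30.285): [(0, 30.8354) (0, 0) (15, 0) (15, 28.9018)]  |A|=448.0296
3. ⊥bis P6·P1 via (7.815,29.9): [(8.1117, 29.7898) (0, 30.8354) (0, 0) (15, 0) (15, 27.2311)]  |A|=442.2752
4. ⊥bis P6·P2 via (4.765,17.875): [(0, 22.0604) (0, 0) (15, 0) (15, 8.885)]  |A|=232.0905
5. ⊥bis P6·P3 via (1.855,24.885): [(0, 22.0604) (0, 0) (15, 0) (15, 8.885)]  |A|=232.0905
6. ⊥bis P6·P4 via (3.61,34.225): [(0, 22.0604) (0, 0) (15, 0) (15, 8.885)]  |A|=232.0905
7. ⊥bis P6·P5 via (2.25,18.45): [(4.0734, 18.4825) (0, 18.4099) (0, 0) (15, 0) (15, 8.885)]  |A|=224.6557
8. ⊥bis P6·P7 via (4.26,32.92): [(4.0734, 18.4825) (0, 18.4099) (0, 0) (15, 0) (15, 8.885)]  |A|=224.6557
9. canonical 5-gon: [(4.0734, 18.4825) (0, 18.4099) (0, 0) (15, 0) (15, 8.885)]
10. shoelace: 224.6557

Area of P6's cell: 224.6557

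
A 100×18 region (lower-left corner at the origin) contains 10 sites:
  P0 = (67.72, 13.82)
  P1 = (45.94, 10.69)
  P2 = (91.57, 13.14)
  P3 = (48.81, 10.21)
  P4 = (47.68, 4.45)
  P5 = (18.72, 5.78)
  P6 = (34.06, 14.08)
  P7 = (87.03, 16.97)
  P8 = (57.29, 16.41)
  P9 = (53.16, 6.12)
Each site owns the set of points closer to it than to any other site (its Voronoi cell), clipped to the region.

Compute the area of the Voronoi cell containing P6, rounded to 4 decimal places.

Area of P6's cell: 213.0719

1. box [0,100]×[0,18]: [(0, 0) (100, 0) (100, 18) (0, 18)]
2. ⊥bis P6·P0 via (50.89,13.95): [(0, 0) (50.7822, 0) (50.9213, 18) (0, 18)]  |A|=915.3318
3. ⊥bis P6·P1 via (40,12.385): [(0, 0) (36.4659, 0) (41.6023, 18) (0, 18)]  |A|=702.6134
4. ⊥bis P6·P2 via (62.815,13.61): [(0, 0) (36.4659, 0) (41.6023, 18) (0, 18)]  |A|=702.6134
5. ⊥bis P6·P3 via (41.435,12.145): [(0, 0) (36.4659, 0) (41.6023, 18) (0, 18)]  |A|=702.6134
6. ⊥bis P6·P4 via (40.87,9.265): [(0, 0) (34.3192, 0) (37.9185, 5.0906) (41.6023, 18) (0, 18)]  |A|=697.1494
7. ⊥bis P6·P5 via (26.39,9.93): [(31.7628, 0) (34.3192, 0) (37.9185, 5.0906) (41.6023, 18) (22.0236, 18)]  |A|=213.0719
8. ⊥bis P6·P7 via (60.545,15.525): [(31.7628, 0) (34.3192, 0) (37.9185, 5.0906) (41.6023, 18) (22.0236, 18)]  |A|=213.0719
9. ⊥bis P6·P8 via (45.675,15.245): [(31.7628, 0) (34.3192, 0) (37.9185, 5.0906) (41.6023, 18) (22.0236, 18)]  |A|=213.0719
10. ⊥bis P6·P9 via (43.61,10.1): [(31.7628, 0) (34.3192, 0) (37.9185, 5.0906) (41.6023, 18) (22.0236, 18)]  |A|=213.0719
11. canonical 5-gon: [(31.7628, 0) (34.3192, 0) (37.9185, 5.0906) (41.6023, 18) (22.0236, 18)]
12. shoelace: 213.0719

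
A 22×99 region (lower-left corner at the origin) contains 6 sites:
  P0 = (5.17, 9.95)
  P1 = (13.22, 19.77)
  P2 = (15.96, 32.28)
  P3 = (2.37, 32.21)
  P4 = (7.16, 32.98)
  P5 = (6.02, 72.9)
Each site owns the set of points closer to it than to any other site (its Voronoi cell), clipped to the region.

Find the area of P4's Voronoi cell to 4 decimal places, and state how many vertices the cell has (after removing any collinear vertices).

1. box [0,22]×[0,99]: [(0, 0) (22, 0) (22, 99) (0, 99)]
2. ⊥bis P4·P0 via (6.165,21.465): [(0, 21.9977) (22, 20.0967) (22, 99) (0, 99)]  |A|=1714.9613
3. ⊥bis P4·P1 via (10.19,26.375): [(0, 21.9977) (0.5454, 21.9506) (22, 31.7928) (22, 99) (0, 99)]  |A|=1589.4941
4. ⊥bis P4·P2 via (11.56,32.63): [(0, 21.9977) (0.5454, 21.9506) (11.0955, 26.7904) (16.8394, 99) (0, 99)]  |A|=1036.7416
5. ⊥bis P4·P3 via (4.765,32.595): [(0, 62.237) (6.0688, 24.4844) (11.0955, 26.7904) (16.8394, 99) (0, 99)]  |A|=913.8187
6. ⊥bis P4·P5 via (6.59,52.94): [(1.5178, 52.7952) (6.0688, 24.4844) (11.0955, 26.7904) (13.1906, 53.1285)]  |A|=229.7721
7. canonical 4-gon: [(1.5178, 52.7952) (6.0688, 24.4844) (11.0955, 26.7904) (13.1906, 53.1285)]
8. shoelace: 229.7721

Area of P4's cell: 229.7721 (4 vertices)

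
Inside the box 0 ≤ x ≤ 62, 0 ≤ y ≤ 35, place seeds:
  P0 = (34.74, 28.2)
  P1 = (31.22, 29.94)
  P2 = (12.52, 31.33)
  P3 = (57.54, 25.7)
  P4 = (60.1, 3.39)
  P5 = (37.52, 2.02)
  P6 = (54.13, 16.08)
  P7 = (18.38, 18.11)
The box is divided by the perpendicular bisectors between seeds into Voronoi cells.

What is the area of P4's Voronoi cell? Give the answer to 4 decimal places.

Area of P4's cell: 117.8594

1. box [0,62]×[0,35]: [(0, 0) (62, 0) (62, 35) (0, 35)]
2. ⊥bis P4·P0 via (47.42,15.795): [(31.9676, 0) (62, 0) (62, 30.6982)]  |A|=460.9712
3. ⊥bis P4·P1 via (45.66,16.665): [(31.9676, 0) (62, 0) (62, 30.6982)]  |A|=460.9712
4. ⊥bis P4·P2 via (36.31,17.36): [(31.9676, 0) (62, 0) (62, 30.6982)]  |A|=460.9712
5. ⊥bis P4·P3 via (58.82,14.545): [(44.6009, 12.9134) (31.9676, 0) (62, 0) (62, 14.9099)]  |A|=323.6199
6. ⊥bis P4·P5 via (48.81,2.705): [(48.1658, 13.3225) (48.9741, 0) (62, 0) (62, 14.9099)]  |A|=189.9016
7. ⊥bis P4·P6 via (57.115,9.735): [(48.6258, 5.7413) (48.9741, 0) (62, 0) (62, 12.0331)]  |A|=117.8594
8. ⊥bis P4·P7 via (39.24,10.75): [(48.6258, 5.7413) (48.9741, 0) (62, 0) (62, 12.0331)]  |A|=117.8594
9. canonical 4-gon: [(48.6258, 5.7413) (48.9741, 0) (62, 0) (62, 12.0331)]
10. shoelace: 117.8594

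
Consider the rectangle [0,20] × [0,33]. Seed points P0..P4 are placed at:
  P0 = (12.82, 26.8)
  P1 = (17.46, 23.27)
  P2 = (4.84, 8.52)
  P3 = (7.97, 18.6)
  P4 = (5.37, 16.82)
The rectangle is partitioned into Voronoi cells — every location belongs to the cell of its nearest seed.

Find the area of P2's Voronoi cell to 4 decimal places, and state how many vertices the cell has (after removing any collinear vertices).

Area of P2's cell: 234.7171 (6 vertices)

1. box [0,20]×[0,33]: [(0, 0) (20, 0) (20, 33) (0, 33)]
2. ⊥bis P2·P0 via (8.83,17.66): [(0, 21.5147) (0, 0) (20, 0) (20, 12.7838)]  |A|=342.9849
3. ⊥bis P2·P1 via (11.15,15.895): [(9.3549, 17.4308) (0, 21.5147) (0, 0) (20, 0) (20, 8.323)]  |A|=319.2421
4. ⊥bis P2·P3 via (6.405,13.56): [(18.1369, 9.9171) (0, 15.5489) (0, 0) (20, 0) (20, 8.323)]  |A|=247.9279
5. ⊥bis P2·P4 via (5.105,12.67): [(18.1369, 9.9171) (10.3497, 12.3351) (0, 12.996) (0, 0) (20, 0) (20, 8.323)]  |A|=234.7171
6. canonical 6-gon: [(18.1369, 9.9171) (10.3497, 12.3351) (0, 12.996) (0, 0) (20, 0) (20, 8.323)]
7. shoelace: 234.7171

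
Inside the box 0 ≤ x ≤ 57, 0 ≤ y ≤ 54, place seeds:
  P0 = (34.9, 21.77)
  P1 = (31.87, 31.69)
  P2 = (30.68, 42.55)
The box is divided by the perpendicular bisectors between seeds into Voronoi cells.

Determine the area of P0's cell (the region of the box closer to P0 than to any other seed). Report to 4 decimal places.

Area of P0's cell: 1438.5608

1. box [0,57]×[0,54]: [(0, 0) (57, 0) (57, 54) (0, 54)]
2. ⊥bis P0·P1 via (33.385,26.73): [(0, 16.5328) (0, 0) (57, 0) (57, 33.943)]  |A|=1438.5608
3. ⊥bis P0·P2 via (32.79,32.16): [(0, 16.5328) (0, 0) (57, 0) (57, 33.943)]  |A|=1438.5608
4. canonical 4-gon: [(0, 16.5328) (0, 0) (57, 0) (57, 33.943)]
5. shoelace: 1438.5608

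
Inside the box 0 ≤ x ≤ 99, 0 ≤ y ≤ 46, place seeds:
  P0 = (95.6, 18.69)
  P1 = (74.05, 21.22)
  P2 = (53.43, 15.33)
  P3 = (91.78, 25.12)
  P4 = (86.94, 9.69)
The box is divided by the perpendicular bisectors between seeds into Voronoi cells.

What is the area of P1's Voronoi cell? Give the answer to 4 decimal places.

1. box [0,99]×[0,46]: [(0, 0) (99, 0) (99, 46) (0, 46)]
2. ⊥bis P1·P0 via (84.825,19.955): [(0, 0) (82.4823, 0) (87.8827, 46) (0, 46)]  |A|=3918.3944
3. ⊥bis P1·P2 via (63.74,18.275): [(68.9602, 0) (82.4823, 0) (87.8827, 46) (55.8205, 46)]  |A|=1048.4394
4. ⊥bis P1·P3 via (82.915,23.17): [(68.9602, 0) (82.4823, 0) (84.4064, 16.3897) (77.8932, 46) (55.8205, 46)]  |A|=900.5427
5. ⊥bis P1·P4 via (80.495,15.455): [(68.406, 1.9401) (83.7994, 19.1492) (77.8932, 46) (55.8205, 46)]  |A|=743.7445
6. canonical 4-gon: [(68.406, 1.9401) (83.7994, 19.1492) (77.8932, 46) (55.8205, 46)]
7. shoelace: 743.7445

Area of P1's cell: 743.7445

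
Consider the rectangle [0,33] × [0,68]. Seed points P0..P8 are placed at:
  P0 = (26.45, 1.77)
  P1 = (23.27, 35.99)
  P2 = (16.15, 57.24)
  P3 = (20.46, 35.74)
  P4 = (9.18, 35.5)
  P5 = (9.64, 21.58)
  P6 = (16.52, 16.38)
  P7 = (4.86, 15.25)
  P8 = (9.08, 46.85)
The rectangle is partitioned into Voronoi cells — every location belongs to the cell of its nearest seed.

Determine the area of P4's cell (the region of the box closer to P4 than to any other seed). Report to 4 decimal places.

Area of P4's cell: 188.1777

1. box [0,33]×[0,68]: [(0, 0) (33, 0) (33, 68) (0, 68)]
2. ⊥bis P4·P0 via (17.815,18.635): [(0, 9.5136) (33, 26.4098) (33, 68) (0, 68)]  |A|=1651.2635
3. ⊥bis P4·P1 via (16.225,35.745): [(0, 9.5136) (16.8374, 18.1345) (15.1033, 68) (0, 68)]  |A|=868.947
4. ⊥bis P4·P2 via (12.665,46.37): [(0, 50.4305) (0, 9.5136) (16.8374, 18.1345) (15.8915, 45.3356)]  |A|=558.1906
5. ⊥bis P4·P3 via (14.82,35.62): [(14.6045, 45.7482) (0, 50.4305) (0, 9.5136) (15.2098, 17.3011)]  |A|=517.479
6. ⊥bis P4·P5 via (9.41,28.54): [(14.9667, 28.7236) (14.6045, 45.7482) (0, 50.4305) (0, 28.229)]  |A|=289.6112
7. ⊥bis P4·P6 via (12.85,25.94): [(14.9667, 28.7236) (14.6045, 45.7482) (0, 50.4305) (0, 28.229)]  |A|=289.6112
8. ⊥bis P4·P7 via (7.02,25.375): [(14.9667, 28.7236) (14.6045, 45.7482) (0, 50.4305) (0, 28.229)]  |A|=289.6112
9. ⊥bis P4·P8 via (9.13,41.175): [(14.9667, 28.7236) (14.7008, 41.2241) (0, 41.0946) (0, 28.229)]  |A|=188.1777
10. canonical 4-gon: [(14.9667, 28.7236) (14.7008, 41.2241) (0, 41.0946) (0, 28.229)]
11. shoelace: 188.1777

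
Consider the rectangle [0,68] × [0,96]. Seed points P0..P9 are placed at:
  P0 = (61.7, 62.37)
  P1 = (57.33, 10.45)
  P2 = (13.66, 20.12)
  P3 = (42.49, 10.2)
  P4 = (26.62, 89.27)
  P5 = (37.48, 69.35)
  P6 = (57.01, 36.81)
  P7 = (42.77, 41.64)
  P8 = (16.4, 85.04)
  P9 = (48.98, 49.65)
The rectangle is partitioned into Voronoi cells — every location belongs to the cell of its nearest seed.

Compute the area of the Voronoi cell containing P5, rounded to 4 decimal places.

Area of P5's cell: 910.1877

1. box [0,68]×[0,96]: [(0, 0) (68, 0) (68, 96) (0, 96)]
2. ⊥bis P5·P0 via (49.59,65.86): [(0, 0) (30.6097, 0) (58.2761, 96) (0, 96)]  |A|=4266.5182
3. ⊥bis P5·P1 via (47.405,39.9): [(0, 23.924) (41.5388, 37.923) (58.2761, 96) (0, 96)]  |A|=3189.226
4. ⊥bis P5·P2 via (25.57,44.735): [(0, 57.1071) (40.4247, 37.5475) (41.5388, 37.923) (58.2761, 96) (0, 96)]  |A|=2518.5175
5. ⊥bis P5·P3 via (39.985,39.775): [(0, 57.1071) (36.4414, 39.4749) (42.1248, 39.9562) (58.2761, 96) (0, 96)]  |A|=2511.0593
6. ⊥bis P5·P4 via (32.05,79.31): [(0, 61.837) (0, 57.1071) (36.4414, 39.4749) (42.1248, 39.9562) (57.4582, 93.1621)]  |A|=1446.8938
7. ⊥bis P5·P6 via (47.245,53.08): [(0, 61.837) (0, 57.1071) (29.8724, 42.6533) (45.6271, 52.1089) (57.4582, 93.1621)]  |A|=1357.1085
8. ⊥bis P5·P7 via (40.125,55.495): [(0, 61.837) (0, 57.1071) (13.7415, 50.4582) (46.98, 56.8037) (57.4582, 93.1621)]  |A|=1145.6314
9. ⊥bis P5·P8 via (26.94,77.195): [(26.0997, 76.066) (8.8141, 52.8423) (13.7415, 50.4582) (46.98, 56.8037) (57.4582, 93.1621)]  |A|=944.6999
10. ⊥bis P5·P9 via (43.23,59.5): [(26.0997, 76.066) (8.8141, 52.8423) (13.7415, 50.4582) (34.5442, 54.4296) (48.6728, 62.6772) (57.4582, 93.1621)]  |A|=910.1877
11. canonical 6-gon: [(26.0997, 76.066) (8.8141, 52.8423) (13.7415, 50.4582) (34.5442, 54.4296) (48.6728, 62.6772) (57.4582, 93.1621)]
12. shoelace: 910.1877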